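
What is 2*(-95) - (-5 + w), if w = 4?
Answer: -189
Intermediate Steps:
2*(-95) - (-5 + w) = 2*(-95) - (-5 + 4) = -190 - 1*(-1) = -190 + 1 = -189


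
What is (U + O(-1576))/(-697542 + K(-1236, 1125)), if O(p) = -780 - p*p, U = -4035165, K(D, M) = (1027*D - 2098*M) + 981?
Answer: 6519721/4326183 ≈ 1.5070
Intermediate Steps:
K(D, M) = 981 - 2098*M + 1027*D (K(D, M) = (-2098*M + 1027*D) + 981 = 981 - 2098*M + 1027*D)
O(p) = -780 - p²
(U + O(-1576))/(-697542 + K(-1236, 1125)) = (-4035165 + (-780 - 1*(-1576)²))/(-697542 + (981 - 2098*1125 + 1027*(-1236))) = (-4035165 + (-780 - 1*2483776))/(-697542 + (981 - 2360250 - 1269372)) = (-4035165 + (-780 - 2483776))/(-697542 - 3628641) = (-4035165 - 2484556)/(-4326183) = -6519721*(-1/4326183) = 6519721/4326183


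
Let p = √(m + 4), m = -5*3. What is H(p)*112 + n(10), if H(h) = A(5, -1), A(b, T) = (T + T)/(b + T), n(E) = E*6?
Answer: 4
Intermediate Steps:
n(E) = 6*E
m = -15
p = I*√11 (p = √(-15 + 4) = √(-11) = I*√11 ≈ 3.3166*I)
A(b, T) = 2*T/(T + b) (A(b, T) = (2*T)/(T + b) = 2*T/(T + b))
H(h) = -½ (H(h) = 2*(-1)/(-1 + 5) = 2*(-1)/4 = 2*(-1)*(¼) = -½)
H(p)*112 + n(10) = -½*112 + 6*10 = -56 + 60 = 4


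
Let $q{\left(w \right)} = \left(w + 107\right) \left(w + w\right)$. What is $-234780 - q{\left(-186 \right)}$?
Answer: $-264168$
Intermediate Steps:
$q{\left(w \right)} = 2 w \left(107 + w\right)$ ($q{\left(w \right)} = \left(107 + w\right) 2 w = 2 w \left(107 + w\right)$)
$-234780 - q{\left(-186 \right)} = -234780 - 2 \left(-186\right) \left(107 - 186\right) = -234780 - 2 \left(-186\right) \left(-79\right) = -234780 - 29388 = -264168$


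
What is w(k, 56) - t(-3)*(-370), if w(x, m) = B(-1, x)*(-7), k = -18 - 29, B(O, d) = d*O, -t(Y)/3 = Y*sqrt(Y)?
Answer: -329 + 3330*I*sqrt(3) ≈ -329.0 + 5767.7*I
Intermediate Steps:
t(Y) = -3*Y**(3/2) (t(Y) = -3*Y*sqrt(Y) = -3*Y**(3/2))
B(O, d) = O*d
k = -47
w(x, m) = 7*x (w(x, m) = -x*(-7) = 7*x)
w(k, 56) - t(-3)*(-370) = 7*(-47) - (-(-9)*I*sqrt(3))*(-370) = -329 - (-(-9)*I*sqrt(3))*(-370) = -329 - 9*I*sqrt(3)*(-370) = -329 - (-3330)*I*sqrt(3) = -329 + 3330*I*sqrt(3)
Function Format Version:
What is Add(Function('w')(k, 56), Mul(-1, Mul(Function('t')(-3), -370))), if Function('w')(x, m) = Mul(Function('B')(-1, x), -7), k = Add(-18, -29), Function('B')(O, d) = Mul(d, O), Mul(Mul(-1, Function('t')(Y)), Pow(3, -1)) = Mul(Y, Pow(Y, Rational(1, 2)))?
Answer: Add(-329, Mul(3330, I, Pow(3, Rational(1, 2)))) ≈ Add(-329.00, Mul(5767.7, I))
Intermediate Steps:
Function('t')(Y) = Mul(-3, Pow(Y, Rational(3, 2))) (Function('t')(Y) = Mul(-3, Mul(Y, Pow(Y, Rational(1, 2)))) = Mul(-3, Pow(Y, Rational(3, 2))))
Function('B')(O, d) = Mul(O, d)
k = -47
Function('w')(x, m) = Mul(7, x) (Function('w')(x, m) = Mul(Mul(-1, x), -7) = Mul(7, x))
Add(Function('w')(k, 56), Mul(-1, Mul(Function('t')(-3), -370))) = Add(Mul(7, -47), Mul(-1, Mul(Mul(-3, Pow(-3, Rational(3, 2))), -370))) = Add(-329, Mul(-1, Mul(Mul(-3, Mul(-3, I, Pow(3, Rational(1, 2)))), -370))) = Add(-329, Mul(-1, Mul(Mul(9, I, Pow(3, Rational(1, 2))), -370))) = Add(-329, Mul(-1, Mul(-3330, I, Pow(3, Rational(1, 2))))) = Add(-329, Mul(3330, I, Pow(3, Rational(1, 2))))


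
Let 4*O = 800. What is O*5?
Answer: 1000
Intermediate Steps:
O = 200 (O = (¼)*800 = 200)
O*5 = 200*5 = 1000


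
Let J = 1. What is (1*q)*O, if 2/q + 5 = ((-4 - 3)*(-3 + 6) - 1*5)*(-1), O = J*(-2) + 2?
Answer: 0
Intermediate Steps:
O = 0 (O = 1*(-2) + 2 = -2 + 2 = 0)
q = 2/21 (q = 2/(-5 + ((-4 - 3)*(-3 + 6) - 1*5)*(-1)) = 2/(-5 + (-7*3 - 5)*(-1)) = 2/(-5 + (-21 - 5)*(-1)) = 2/(-5 - 26*(-1)) = 2/(-5 + 26) = 2/21 ≈ 0.095238)
(1*q)*O = (1*(2/21))*0 = (2/21)*0 = 0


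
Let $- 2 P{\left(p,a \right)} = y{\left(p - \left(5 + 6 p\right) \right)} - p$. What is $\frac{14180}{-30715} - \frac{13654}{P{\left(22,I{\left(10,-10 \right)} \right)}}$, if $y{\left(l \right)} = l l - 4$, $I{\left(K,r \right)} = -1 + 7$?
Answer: $\frac{130320680}{81081457} \approx 1.6073$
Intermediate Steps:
$I{\left(K,r \right)} = 6$
$y{\left(l \right)} = -4 + l^{2}$ ($y{\left(l \right)} = l^{2} - 4 = -4 + l^{2}$)
$P{\left(p,a \right)} = 2 + \frac{p}{2} - \frac{\left(-5 - 5 p\right)^{2}}{2}$ ($P{\left(p,a \right)} = - \frac{\left(-4 + \left(p - \left(5 + 6 p\right)\right)^{2}\right) - p}{2} = - \frac{\left(-4 + \left(-5 - 5 p\right)^{2}\right) - p}{2} = - \frac{-4 + \left(-5 - 5 p\right)^{2} - p}{2} = 2 + \frac{p}{2} - \frac{\left(-5 - 5 p\right)^{2}}{2}$)
$\frac{14180}{-30715} - \frac{13654}{P{\left(22,I{\left(10,-10 \right)} \right)}} = \frac{14180}{-30715} - \frac{13654}{2 + \frac{1}{2} \cdot 22 - \frac{25 \left(1 + 22\right)^{2}}{2}} = 14180 \left(- \frac{1}{30715}\right) - \frac{13654}{2 + 11 - \frac{25 \cdot 23^{2}}{2}} = - \frac{2836}{6143} - \frac{13654}{2 + 11 - \frac{13225}{2}} = - \frac{2836}{6143} - \frac{13654}{- \frac{13199}{2}} = - \frac{2836}{6143} - - \frac{27308}{13199} = - \frac{2836}{6143} + \frac{27308}{13199} = \frac{130320680}{81081457}$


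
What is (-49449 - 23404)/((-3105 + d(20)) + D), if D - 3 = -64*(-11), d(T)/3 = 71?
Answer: 72853/2185 ≈ 33.342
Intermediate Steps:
d(T) = 213 (d(T) = 3*71 = 213)
D = 707 (D = 3 - 64*(-11) = 3 + 704 = 707)
(-49449 - 23404)/((-3105 + d(20)) + D) = (-49449 - 23404)/((-3105 + 213) + 707) = -72853/(-2892 + 707) = -72853/(-2185) = -72853*(-1/2185) = 72853/2185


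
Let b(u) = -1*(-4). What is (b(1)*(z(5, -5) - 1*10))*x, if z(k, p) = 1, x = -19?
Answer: 684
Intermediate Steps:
b(u) = 4
(b(1)*(z(5, -5) - 1*10))*x = (4*(1 - 1*10))*(-19) = (4*(1 - 10))*(-19) = (4*(-9))*(-19) = -36*(-19) = 684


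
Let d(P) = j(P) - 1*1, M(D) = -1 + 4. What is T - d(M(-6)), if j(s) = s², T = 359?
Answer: 351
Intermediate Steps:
M(D) = 3
d(P) = -1 + P² (d(P) = P² - 1*1 = P² - 1 = -1 + P²)
T - d(M(-6)) = 359 - (-1 + 3²) = 359 - (-1 + 9) = 359 - 1*8 = 359 - 8 = 351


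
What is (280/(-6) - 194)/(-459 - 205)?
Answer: 361/996 ≈ 0.36245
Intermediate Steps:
(280/(-6) - 194)/(-459 - 205) = (280*(-1/6) - 194)/(-664) = (-140/3 - 194)*(-1/664) = -722/3*(-1/664) = 361/996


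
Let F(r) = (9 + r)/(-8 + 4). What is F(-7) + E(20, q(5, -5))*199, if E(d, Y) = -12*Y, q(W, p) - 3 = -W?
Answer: 9551/2 ≈ 4775.5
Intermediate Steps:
q(W, p) = 3 - W
F(r) = -9/4 - r/4 (F(r) = (9 + r)/(-4) = (9 + r)*(-¼) = -9/4 - r/4)
F(-7) + E(20, q(5, -5))*199 = (-9/4 - ¼*(-7)) - 12*(3 - 1*5)*199 = (-9/4 + 7/4) - 12*(3 - 5)*199 = -½ - 12*(-2)*199 = -½ + 24*199 = -½ + 4776 = 9551/2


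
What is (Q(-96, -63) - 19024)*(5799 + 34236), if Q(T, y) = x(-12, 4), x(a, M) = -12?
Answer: -762106260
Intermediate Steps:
Q(T, y) = -12
(Q(-96, -63) - 19024)*(5799 + 34236) = (-12 - 19024)*(5799 + 34236) = -19036*40035 = -762106260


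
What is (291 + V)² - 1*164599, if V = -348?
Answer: -161350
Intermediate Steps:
(291 + V)² - 1*164599 = (291 - 348)² - 1*164599 = (-57)² - 164599 = 3249 - 164599 = -161350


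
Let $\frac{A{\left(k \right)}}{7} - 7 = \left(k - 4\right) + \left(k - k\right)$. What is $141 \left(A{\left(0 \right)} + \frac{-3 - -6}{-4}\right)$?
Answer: $\frac{11421}{4} \approx 2855.3$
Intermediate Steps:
$A{\left(k \right)} = 21 + 7 k$ ($A{\left(k \right)} = 49 + 7 \left(\left(k - 4\right) + \left(k - k\right)\right) = 49 + 7 \left(\left(-4 + k\right) + 0\right) = 49 + 7 \left(-4 + k\right) = 49 + \left(-28 + 7 k\right) = 21 + 7 k$)
$141 \left(A{\left(0 \right)} + \frac{-3 - -6}{-4}\right) = 141 \left(\left(21 + 7 \cdot 0\right) + \frac{-3 - -6}{-4}\right) = 141 \left(\left(21 + 0\right) + \left(-3 + 6\right) \left(- \frac{1}{4}\right)\right) = 141 \left(21 + 3 \left(- \frac{1}{4}\right)\right) = 141 \left(21 - \frac{3}{4}\right) = 141 \cdot \frac{81}{4} = \frac{11421}{4}$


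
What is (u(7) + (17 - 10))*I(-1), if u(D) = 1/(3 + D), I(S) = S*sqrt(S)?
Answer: -71*I/10 ≈ -7.1*I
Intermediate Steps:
I(S) = S**(3/2)
(u(7) + (17 - 10))*I(-1) = (1/(3 + 7) + (17 - 10))*(-1)**(3/2) = (1/10 + 7)*(-I) = 71*(-I)/10 = -71*I/10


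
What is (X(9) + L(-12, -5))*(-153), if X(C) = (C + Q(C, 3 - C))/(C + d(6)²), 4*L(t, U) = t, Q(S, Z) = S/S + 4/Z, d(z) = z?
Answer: 6409/15 ≈ 427.27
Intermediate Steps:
Q(S, Z) = 1 + 4/Z
L(t, U) = t/4
X(C) = (C + (7 - C)/(3 - C))/(36 + C) (X(C) = (C + (4 + (3 - C))/(3 - C))/(C + 6²) = (C + (7 - C)/(3 - C))/(C + 36) = (C + (7 - C)/(3 - C))/(36 + C))
(X(9) + L(-12, -5))*(-153) = ((-7 + 9 + 9*(-3 + 9))/((-3 + 9)*(36 + 9)) + (¼)*(-12))*(-153) = ((-7 + 9 + 9*6)/(6*45) - 3)*(-153) = ((⅙)*(1/45)*(-7 + 9 + 54) - 3)*(-153) = ((⅙)*(1/45)*56 - 3)*(-153) = (28/135 - 3)*(-153) = -377/135*(-153) = 6409/15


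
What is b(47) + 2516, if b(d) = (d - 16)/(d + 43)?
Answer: 226471/90 ≈ 2516.3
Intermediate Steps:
b(d) = (-16 + d)/(43 + d)
b(47) + 2516 = (-16 + 47)/(43 + 47) + 2516 = 31/90 + 2516 = 226471/90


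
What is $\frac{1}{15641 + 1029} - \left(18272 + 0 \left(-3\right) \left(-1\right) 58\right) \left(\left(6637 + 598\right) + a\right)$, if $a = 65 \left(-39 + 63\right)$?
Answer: $- \frac{2678906340799}{16670} \approx -1.607 \cdot 10^{8}$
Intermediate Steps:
$a = 1560$ ($a = 65 \cdot 24 = 1560$)
$\frac{1}{15641 + 1029} - \left(18272 + 0 \left(-3\right) \left(-1\right) 58\right) \left(\left(6637 + 598\right) + a\right) = \frac{1}{15641 + 1029} - \left(18272 + 0 \left(-3\right) \left(-1\right) 58\right) \left(\left(6637 + 598\right) + 1560\right) = \frac{1}{16670} - \left(18272 + 0 \left(-1\right) 58\right) \left(7235 + 1560\right) = \frac{1}{16670} - \left(18272 + 0 \cdot 58\right) 8795 = \frac{1}{16670} - \left(18272 + 0\right) 8795 = \frac{1}{16670} - 18272 \cdot 8795 = \frac{1}{16670} - 160702240 = - \frac{2678906340799}{16670}$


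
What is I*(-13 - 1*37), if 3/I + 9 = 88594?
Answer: -30/17717 ≈ -0.0016933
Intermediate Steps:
I = 3/88585 (I = 3/(-9 + 88594) = 3/88585 ≈ 3.3866e-5)
I*(-13 - 1*37) = 3*(-13 - 1*37)/88585 = 3*(-13 - 37)/88585 = (3/88585)*(-50) = -30/17717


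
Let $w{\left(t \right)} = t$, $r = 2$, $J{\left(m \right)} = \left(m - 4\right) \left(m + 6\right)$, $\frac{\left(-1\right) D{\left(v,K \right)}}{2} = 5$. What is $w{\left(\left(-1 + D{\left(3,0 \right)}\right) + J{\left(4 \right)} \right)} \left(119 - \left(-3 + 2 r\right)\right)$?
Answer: $-1298$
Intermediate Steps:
$D{\left(v,K \right)} = -10$ ($D{\left(v,K \right)} = \left(-2\right) 5 = -10$)
$J{\left(m \right)} = \left(-4 + m\right) \left(6 + m\right)$
$w{\left(\left(-1 + D{\left(3,0 \right)}\right) + J{\left(4 \right)} \right)} \left(119 - \left(-3 + 2 r\right)\right) = \left(\left(-1 - 10\right) + \left(-24 + 4^{2} + 2 \cdot 4\right)\right) \left(119 + \left(\left(-2\right) 2 + 3\right)\right) = \left(-11 + \left(-24 + 16 + 8\right)\right) \left(119 + \left(-4 + 3\right)\right) = \left(-11 + 0\right) \left(119 - 1\right) = \left(-11\right) 118 = -1298$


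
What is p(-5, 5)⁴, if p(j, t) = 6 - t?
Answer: 1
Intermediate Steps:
p(-5, 5)⁴ = (6 - 1*5)⁴ = (6 - 5)⁴ = 1⁴ = 1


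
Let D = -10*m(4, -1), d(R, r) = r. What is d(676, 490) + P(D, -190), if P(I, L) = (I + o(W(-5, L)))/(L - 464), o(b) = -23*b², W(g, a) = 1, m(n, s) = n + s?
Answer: 320513/654 ≈ 490.08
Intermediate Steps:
D = -30 (D = -10*(4 - 1) = -10*3 = -30)
P(I, L) = (-23 + I)/(-464 + L) (P(I, L) = (I - 23*1²)/(L - 464) = (I - 23*1)/(-464 + L) = (I - 23)/(-464 + L) = (-23 + I)/(-464 + L))
d(676, 490) + P(D, -190) = 490 + (-23 - 30)/(-464 - 190) = 490 - 53/(-654) = 490 - 1/654*(-53) = 490 + 53/654 = 320513/654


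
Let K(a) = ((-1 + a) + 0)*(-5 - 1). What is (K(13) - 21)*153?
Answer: -14229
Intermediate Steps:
K(a) = 6 - 6*a (K(a) = (-1 + a)*(-6) = 6 - 6*a)
(K(13) - 21)*153 = ((6 - 6*13) - 21)*153 = ((6 - 78) - 21)*153 = (-72 - 21)*153 = -93*153 = -14229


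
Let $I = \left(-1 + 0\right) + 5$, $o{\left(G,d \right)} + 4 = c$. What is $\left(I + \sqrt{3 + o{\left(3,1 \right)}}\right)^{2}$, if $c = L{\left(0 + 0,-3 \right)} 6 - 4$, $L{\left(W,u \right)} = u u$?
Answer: $121$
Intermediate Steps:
$L{\left(W,u \right)} = u^{2}$
$c = 50$ ($c = \left(-3\right)^{2} \cdot 6 - 4 = 9 \cdot 6 - 4 = 54 - 4 = 50$)
$o{\left(G,d \right)} = 46$ ($o{\left(G,d \right)} = -4 + 50 = 46$)
$I = 4$ ($I = -1 + 5 = 4$)
$\left(I + \sqrt{3 + o{\left(3,1 \right)}}\right)^{2} = \left(4 + \sqrt{3 + 46}\right)^{2} = \left(4 + \sqrt{49}\right)^{2} = \left(4 + 7\right)^{2} = 11^{2} = 121$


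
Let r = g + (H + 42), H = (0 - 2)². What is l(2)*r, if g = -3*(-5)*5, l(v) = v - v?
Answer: 0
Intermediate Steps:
H = 4 (H = (-2)² = 4)
l(v) = 0
g = 75 (g = 15*5 = 75)
r = 121 (r = 75 + (4 + 42) = 75 + 46 = 121)
l(2)*r = 0*121 = 0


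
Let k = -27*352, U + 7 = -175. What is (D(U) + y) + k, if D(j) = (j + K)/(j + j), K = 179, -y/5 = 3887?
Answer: -10533793/364 ≈ -28939.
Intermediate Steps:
U = -182 (U = -7 - 175 = -182)
y = -19435 (y = -5*3887 = -19435)
k = -9504
D(j) = (179 + j)/(2*j) (D(j) = (j + 179)/(j + j) = (179 + j)/((2*j)) = (179 + j)*(1/(2*j)) = (179 + j)/(2*j))
(D(U) + y) + k = ((½)*(179 - 182)/(-182) - 19435) - 9504 = ((½)*(-1/182)*(-3) - 19435) - 9504 = (3/364 - 19435) - 9504 = -7074337/364 - 9504 = -10533793/364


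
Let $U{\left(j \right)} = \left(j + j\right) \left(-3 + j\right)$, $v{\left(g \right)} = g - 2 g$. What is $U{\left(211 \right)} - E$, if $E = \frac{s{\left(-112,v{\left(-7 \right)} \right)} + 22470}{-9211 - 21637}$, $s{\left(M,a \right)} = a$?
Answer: $\frac{2707736525}{30848} \approx 87777.0$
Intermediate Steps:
$v{\left(g \right)} = - g$
$U{\left(j \right)} = 2 j \left(-3 + j\right)$
$E = - \frac{22477}{30848}$ ($E = \frac{\left(-1\right) \left(-7\right) + 22470}{-9211 - 21637} = \frac{7 + 22470}{-30848} = 22477 \left(- \frac{1}{30848}\right) = - \frac{22477}{30848} \approx -0.72864$)
$U{\left(211 \right)} - E = 2 \cdot 211 \left(-3 + 211\right) - - \frac{22477}{30848} = 2 \cdot 211 \cdot 208 + \frac{22477}{30848} = 87776 + \frac{22477}{30848} = \frac{2707736525}{30848}$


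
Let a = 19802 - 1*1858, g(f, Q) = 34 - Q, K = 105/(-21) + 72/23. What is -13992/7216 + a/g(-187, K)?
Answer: 33711209/67650 ≈ 498.32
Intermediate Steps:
K = -43/23 (K = 105*(-1/21) + 72*(1/23) = -5 + 72/23 = -43/23 ≈ -1.8696)
a = 17944 (a = 19802 - 1858 = 17944)
-13992/7216 + a/g(-187, K) = -13992/7216 + 17944/(34 - 1*(-43/23)) = -13992*1/7216 + 17944/(34 + 43/23) = -159/82 + 17944/(825/23) = -159/82 + 17944*(23/825) = -159/82 + 412712/825 = 33711209/67650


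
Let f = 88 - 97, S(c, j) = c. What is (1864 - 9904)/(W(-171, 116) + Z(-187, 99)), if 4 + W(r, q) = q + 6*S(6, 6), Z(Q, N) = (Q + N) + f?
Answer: -2680/17 ≈ -157.65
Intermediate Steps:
f = -9
Z(Q, N) = -9 + N + Q (Z(Q, N) = (Q + N) - 9 = (N + Q) - 9 = -9 + N + Q)
W(r, q) = 32 + q (W(r, q) = -4 + (q + 6*6) = -4 + (q + 36) = -4 + (36 + q) = 32 + q)
(1864 - 9904)/(W(-171, 116) + Z(-187, 99)) = (1864 - 9904)/((32 + 116) + (-9 + 99 - 187)) = -8040/(148 - 97) = -8040/51 = -8040*1/51 = -2680/17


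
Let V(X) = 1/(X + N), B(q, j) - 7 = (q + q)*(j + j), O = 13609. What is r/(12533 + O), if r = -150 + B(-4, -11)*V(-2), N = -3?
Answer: -311/43570 ≈ -0.0071379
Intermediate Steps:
B(q, j) = 7 + 4*j*q (B(q, j) = 7 + (q + q)*(j + j) = 7 + (2*q)*(2*j) = 7 + 4*j*q)
V(X) = 1/(-3 + X) (V(X) = 1/(X - 3) = 1/(-3 + X))
r = -933/5 (r = -150 + (7 + 4*(-11)*(-4))/(-3 - 2) = -150 + (7 + 176)/(-5) = -150 + 183*(-1/5) = -150 - 183/5 = -933/5 ≈ -186.60)
r/(12533 + O) = -933/(5*(12533 + 13609)) = -933/5/26142 = -933/5*1/26142 = -311/43570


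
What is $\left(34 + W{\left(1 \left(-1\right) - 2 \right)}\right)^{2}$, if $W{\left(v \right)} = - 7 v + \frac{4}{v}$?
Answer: $\frac{25921}{9} \approx 2880.1$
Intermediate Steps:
$\left(34 + W{\left(1 \left(-1\right) - 2 \right)}\right)^{2} = \left(34 - \left(- \frac{4}{1 \left(-1\right) - 2} + 7 \left(1 \left(-1\right) - 2\right)\right)\right)^{2} = \left(34 - \left(- \frac{4}{-1 - 2} + 7 \left(-1 - 2\right)\right)\right)^{2} = \left(34 + \left(\left(-7\right) \left(-3\right) + \frac{4}{-3}\right)\right)^{2} = \left(34 + \left(21 + 4 \left(- \frac{1}{3}\right)\right)\right)^{2} = \left(34 + \left(21 - \frac{4}{3}\right)\right)^{2} = \left(34 + \frac{59}{3}\right)^{2} = \left(\frac{161}{3}\right)^{2} = \frac{25921}{9}$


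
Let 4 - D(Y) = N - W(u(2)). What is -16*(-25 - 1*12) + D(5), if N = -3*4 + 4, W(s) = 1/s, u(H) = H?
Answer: 1209/2 ≈ 604.50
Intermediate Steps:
N = -8 (N = -12 + 4 = -8)
D(Y) = 25/2 (D(Y) = 4 - (-8 - 1/2) = 4 - 1*(-17/2) = 4 + 17/2 = 25/2)
-16*(-25 - 1*12) + D(5) = -16*(-25 - 1*12) + 25/2 = -16*(-25 - 12) + 25/2 = -16*(-37) + 25/2 = 592 + 25/2 = 1209/2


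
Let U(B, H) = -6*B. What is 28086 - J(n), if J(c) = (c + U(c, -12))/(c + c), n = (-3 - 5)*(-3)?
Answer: 56177/2 ≈ 28089.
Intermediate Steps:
n = 24 (n = -8*(-3) = 24)
J(c) = -5/2 (J(c) = (c - 6*c)/(c + c) = (-5*c)/((2*c)) = (-5*c)*(1/(2*c)) = -5/2)
28086 - J(n) = 28086 - 1*(-5/2) = 28086 + 5/2 = 56177/2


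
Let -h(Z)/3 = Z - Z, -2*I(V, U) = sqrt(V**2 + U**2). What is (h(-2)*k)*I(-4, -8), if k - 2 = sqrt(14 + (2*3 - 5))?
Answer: 0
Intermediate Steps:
I(V, U) = -sqrt(U**2 + V**2)/2 (I(V, U) = -sqrt(V**2 + U**2)/2 = -sqrt(U**2 + V**2)/2)
h(Z) = 0 (h(Z) = -3*(Z - Z) = -3*0 = 0)
k = 2 + sqrt(15) (k = 2 + sqrt(14 + (2*3 - 5)) = 2 + sqrt(14 + (6 - 5)) = 2 + sqrt(14 + 1) = 2 + sqrt(15) ≈ 5.8730)
(h(-2)*k)*I(-4, -8) = (0*(2 + sqrt(15)))*(-sqrt((-8)**2 + (-4)**2)/2) = 0*(-sqrt(64 + 16)/2) = 0*(-2*sqrt(5)) = 0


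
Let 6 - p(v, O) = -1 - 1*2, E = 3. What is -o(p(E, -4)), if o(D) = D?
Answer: -9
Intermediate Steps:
p(v, O) = 9 (p(v, O) = 6 - (-1 - 1*2) = 6 - (-1 - 2) = 6 - 1*(-3) = 6 + 3 = 9)
-o(p(E, -4)) = -1*9 = -9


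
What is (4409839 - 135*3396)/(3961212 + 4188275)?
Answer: 3951379/8149487 ≈ 0.48486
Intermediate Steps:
(4409839 - 135*3396)/(3961212 + 4188275) = (4409839 - 458460)/8149487 = 3951379*(1/8149487) = 3951379/8149487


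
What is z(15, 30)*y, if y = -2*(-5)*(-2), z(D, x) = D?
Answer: -300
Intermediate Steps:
y = -20 (y = 10*(-2) = -20)
z(15, 30)*y = 15*(-20) = -300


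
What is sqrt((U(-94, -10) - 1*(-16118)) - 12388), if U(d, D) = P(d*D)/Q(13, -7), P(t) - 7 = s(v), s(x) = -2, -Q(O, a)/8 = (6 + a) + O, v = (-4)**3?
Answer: 5*sqrt(85938)/24 ≈ 61.073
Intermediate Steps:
v = -64
Q(O, a) = -48 - 8*O - 8*a (Q(O, a) = -8*((6 + a) + O) = -8*(6 + O + a) = -48 - 8*O - 8*a)
P(t) = 5 (P(t) = 7 - 2 = 5)
U(d, D) = -5/96 (U(d, D) = 5/(-48 - 8*13 - 8*(-7)) = 5/(-48 - 104 + 56) = 5/(-96) = 5*(-1/96) = -5/96)
sqrt((U(-94, -10) - 1*(-16118)) - 12388) = sqrt((-5/96 - 1*(-16118)) - 12388) = sqrt((-5/96 + 16118) - 12388) = sqrt(1547323/96 - 12388) = sqrt(358075/96) = 5*sqrt(85938)/24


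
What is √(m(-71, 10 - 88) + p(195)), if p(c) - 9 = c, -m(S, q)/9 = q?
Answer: √906 ≈ 30.100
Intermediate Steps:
m(S, q) = -9*q
p(c) = 9 + c
√(m(-71, 10 - 88) + p(195)) = √(-9*(10 - 88) + (9 + 195)) = √(-9*(-78) + 204) = √(702 + 204) = √906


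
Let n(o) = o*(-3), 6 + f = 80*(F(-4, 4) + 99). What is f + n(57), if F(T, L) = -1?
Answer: 7663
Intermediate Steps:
f = 7834 (f = -6 + 80*(-1 + 99) = -6 + 80*98 = -6 + 7840 = 7834)
n(o) = -3*o
f + n(57) = 7834 - 3*57 = 7834 - 171 = 7663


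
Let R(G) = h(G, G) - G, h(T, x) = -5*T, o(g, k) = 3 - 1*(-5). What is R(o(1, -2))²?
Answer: 2304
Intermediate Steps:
o(g, k) = 8 (o(g, k) = 3 + 5 = 8)
R(G) = -6*G (R(G) = -5*G - G = -6*G)
R(o(1, -2))² = (-6*8)² = (-48)² = 2304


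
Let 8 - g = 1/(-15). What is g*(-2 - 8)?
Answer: -242/3 ≈ -80.667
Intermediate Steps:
g = 121/15 (g = 8 - 1/(-15) = 8 - 1*(-1/15) = 8 + 1/15 = 121/15 ≈ 8.0667)
g*(-2 - 8) = 121*(-2 - 8)/15 = (121/15)*(-10) = -242/3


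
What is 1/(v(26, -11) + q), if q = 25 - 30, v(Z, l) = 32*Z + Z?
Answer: 1/853 ≈ 0.0011723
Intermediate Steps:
v(Z, l) = 33*Z
q = -5
1/(v(26, -11) + q) = 1/(33*26 - 5) = 1/(858 - 5) = 1/853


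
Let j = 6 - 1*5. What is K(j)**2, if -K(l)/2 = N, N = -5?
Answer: 100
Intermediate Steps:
j = 1 (j = 6 - 5 = 1)
K(l) = 10 (K(l) = -2*(-5) = 10)
K(j)**2 = 10**2 = 100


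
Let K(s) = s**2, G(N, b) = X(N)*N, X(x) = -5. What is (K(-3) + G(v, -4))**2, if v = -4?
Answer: 841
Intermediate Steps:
G(N, b) = -5*N
(K(-3) + G(v, -4))**2 = ((-3)**2 - 5*(-4))**2 = (9 + 20)**2 = 29**2 = 841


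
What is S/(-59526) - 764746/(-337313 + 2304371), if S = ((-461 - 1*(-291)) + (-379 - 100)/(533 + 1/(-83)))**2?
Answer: -51120754104191083/58129717747037256 ≈ -0.87943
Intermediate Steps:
S = 57156881087089/1957000644 (S = ((-461 + 291) - 479/(533 - 1/83))**2 = (-170 - 479/44238/83)**2 = (-170 - 479*83/44238)**2 = (-170 - 39757/44238)**2 = (-7560217/44238)**2 = 57156881087089/1957000644 ≈ 29206.)
S/(-59526) - 764746/(-337313 + 2304371) = (57156881087089/1957000644)/(-59526) - 764746/(-337313 + 2304371) = (57156881087089/1957000644)*(-1/59526) - 764746/1967058 = -57156881087089/116492420334744 - 764746*1/1967058 = -57156881087089/116492420334744 - 382373/983529 = -51120754104191083/58129717747037256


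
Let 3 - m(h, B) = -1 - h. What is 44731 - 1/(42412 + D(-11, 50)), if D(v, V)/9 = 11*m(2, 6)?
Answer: 1923701385/43006 ≈ 44731.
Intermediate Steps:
m(h, B) = 4 + h (m(h, B) = 3 - (-1 - h) = 3 + (1 + h) = 4 + h)
D(v, V) = 594 (D(v, V) = 9*(11*(4 + 2)) = 9*(11*6) = 9*66 = 594)
44731 - 1/(42412 + D(-11, 50)) = 44731 - 1/(42412 + 594) = 44731 - 1/43006 = 1923701385/43006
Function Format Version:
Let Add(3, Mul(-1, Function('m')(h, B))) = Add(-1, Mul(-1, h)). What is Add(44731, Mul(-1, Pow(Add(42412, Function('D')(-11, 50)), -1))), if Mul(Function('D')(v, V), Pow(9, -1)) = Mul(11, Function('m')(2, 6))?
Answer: Rational(1923701385, 43006) ≈ 44731.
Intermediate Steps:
Function('m')(h, B) = Add(4, h) (Function('m')(h, B) = Add(3, Mul(-1, Add(-1, Mul(-1, h)))) = Add(3, Add(1, h)) = Add(4, h))
Function('D')(v, V) = 594 (Function('D')(v, V) = Mul(9, Mul(11, Add(4, 2))) = Mul(9, Mul(11, 6)) = Mul(9, 66) = 594)
Add(44731, Mul(-1, Pow(Add(42412, Function('D')(-11, 50)), -1))) = Add(44731, Mul(-1, Pow(Add(42412, 594), -1))) = Add(44731, Mul(-1, Pow(43006, -1))) = Add(44731, Mul(-1, Rational(1, 43006))) = Add(44731, Rational(-1, 43006)) = Rational(1923701385, 43006)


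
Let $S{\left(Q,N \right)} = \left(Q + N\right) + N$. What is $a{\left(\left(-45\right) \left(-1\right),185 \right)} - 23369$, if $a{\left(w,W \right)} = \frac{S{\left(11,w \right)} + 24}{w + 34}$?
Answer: $- \frac{1846026}{79} \approx -23367.0$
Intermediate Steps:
$S{\left(Q,N \right)} = Q + 2 N$ ($S{\left(Q,N \right)} = \left(N + Q\right) + N = Q + 2 N$)
$a{\left(w,W \right)} = \frac{35 + 2 w}{34 + w}$ ($a{\left(w,W \right)} = \frac{\left(11 + 2 w\right) + 24}{w + 34} = \frac{35 + 2 w}{34 + w}$)
$a{\left(\left(-45\right) \left(-1\right),185 \right)} - 23369 = \frac{35 + 2 \left(\left(-45\right) \left(-1\right)\right)}{34 - -45} - 23369 = \frac{35 + 2 \cdot 45}{34 + 45} - 23369 = \frac{35 + 90}{79} - 23369 = \frac{1}{79} \cdot 125 - 23369 = \frac{125}{79} - 23369 = - \frac{1846026}{79}$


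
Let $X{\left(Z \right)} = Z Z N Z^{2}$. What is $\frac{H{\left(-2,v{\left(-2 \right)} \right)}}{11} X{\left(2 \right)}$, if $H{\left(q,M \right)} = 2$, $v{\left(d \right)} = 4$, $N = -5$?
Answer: $- \frac{160}{11} \approx -14.545$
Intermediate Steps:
$X{\left(Z \right)} = - 5 Z^{4}$ ($X{\left(Z \right)} = Z Z \left(-5\right) Z^{2} = Z^{2} \left(-5\right) Z^{2} = - 5 Z^{2} Z^{2} = - 5 Z^{4}$)
$\frac{H{\left(-2,v{\left(-2 \right)} \right)}}{11} X{\left(2 \right)} = \frac{1}{11} \cdot 2 \left(- 5 \cdot 2^{4}\right) = \frac{1}{11} \cdot 2 \left(\left(-5\right) 16\right) = \frac{2}{11} \left(-80\right) = - \frac{160}{11}$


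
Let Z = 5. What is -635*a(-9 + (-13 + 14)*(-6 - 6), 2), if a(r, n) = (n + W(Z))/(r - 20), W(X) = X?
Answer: 4445/41 ≈ 108.41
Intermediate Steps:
a(r, n) = (5 + n)/(-20 + r) (a(r, n) = (n + 5)/(r - 20) = (5 + n)/(-20 + r))
-635*a(-9 + (-13 + 14)*(-6 - 6), 2) = -635*(5 + 2)/(-20 + (-9 + (-13 + 14)*(-6 - 6))) = -635*7/(-20 + (-9 + 1*(-12))) = -635*7/(-20 + (-9 - 12)) = -635*7/(-20 - 21) = -635*7/(-41) = -(-635)*7/41 = -635*(-7/41) = 4445/41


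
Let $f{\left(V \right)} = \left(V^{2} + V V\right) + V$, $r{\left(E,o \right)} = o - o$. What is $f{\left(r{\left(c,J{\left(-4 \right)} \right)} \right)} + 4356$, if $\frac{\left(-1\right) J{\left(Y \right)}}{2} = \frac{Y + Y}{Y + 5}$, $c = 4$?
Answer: $4356$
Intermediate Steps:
$J{\left(Y \right)} = - \frac{4 Y}{5 + Y}$ ($J{\left(Y \right)} = - 2 \frac{Y + Y}{Y + 5} = - 2 \frac{2 Y}{5 + Y} = - \frac{4 Y}{5 + Y}$)
$r{\left(E,o \right)} = 0$
$f{\left(V \right)} = V + 2 V^{2}$ ($f{\left(V \right)} = \left(V^{2} + V^{2}\right) + V = 2 V^{2} + V = V + 2 V^{2}$)
$f{\left(r{\left(c,J{\left(-4 \right)} \right)} \right)} + 4356 = 0 \left(1 + 2 \cdot 0\right) + 4356 = 0 \left(1 + 0\right) + 4356 = 0 \cdot 1 + 4356 = 0 + 4356 = 4356$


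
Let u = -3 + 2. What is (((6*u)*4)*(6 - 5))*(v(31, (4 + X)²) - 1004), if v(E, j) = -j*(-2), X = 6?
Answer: 19296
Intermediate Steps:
u = -1
v(E, j) = 2*j
(((6*u)*4)*(6 - 5))*(v(31, (4 + X)²) - 1004) = (((6*(-1))*4)*(6 - 5))*(2*(4 + 6)² - 1004) = (-6*4*1)*(2*10² - 1004) = (-24*1)*(2*100 - 1004) = -24*(200 - 1004) = -24*(-804) = 19296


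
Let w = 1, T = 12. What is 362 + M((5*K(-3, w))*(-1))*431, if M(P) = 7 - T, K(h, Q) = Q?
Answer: -1793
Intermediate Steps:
M(P) = -5 (M(P) = 7 - 1*12 = 7 - 12 = -5)
362 + M((5*K(-3, w))*(-1))*431 = 362 - 5*431 = 362 - 2155 = -1793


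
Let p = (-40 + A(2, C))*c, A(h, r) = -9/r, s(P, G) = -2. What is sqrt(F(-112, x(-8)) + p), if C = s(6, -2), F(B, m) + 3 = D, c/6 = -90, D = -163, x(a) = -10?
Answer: 2*sqrt(4751) ≈ 137.85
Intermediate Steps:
c = -540 (c = 6*(-90) = -540)
F(B, m) = -166 (F(B, m) = -3 - 163 = -166)
C = -2
p = 19170 (p = (-40 - 9/(-2))*(-540) = (-40 - 9*(-1/2))*(-540) = (-40 + 9/2)*(-540) = -71/2*(-540) = 19170)
sqrt(F(-112, x(-8)) + p) = sqrt(-166 + 19170) = sqrt(19004) = 2*sqrt(4751)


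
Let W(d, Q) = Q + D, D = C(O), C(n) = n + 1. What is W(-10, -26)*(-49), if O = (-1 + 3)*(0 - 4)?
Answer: 1617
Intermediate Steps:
O = -8 (O = 2*(-4) = -8)
C(n) = 1 + n
D = -7 (D = 1 - 8 = -7)
W(d, Q) = -7 + Q (W(d, Q) = Q - 7 = -7 + Q)
W(-10, -26)*(-49) = (-7 - 26)*(-49) = -33*(-49) = 1617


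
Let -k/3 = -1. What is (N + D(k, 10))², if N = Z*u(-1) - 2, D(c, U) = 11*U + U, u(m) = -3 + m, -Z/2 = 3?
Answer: 20164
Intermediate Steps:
Z = -6 (Z = -2*3 = -6)
k = 3 (k = -3*(-1) = 3)
D(c, U) = 12*U
N = 22 (N = -6*(-3 - 1) - 2 = -6*(-4) - 2 = 24 - 2 = 22)
(N + D(k, 10))² = (22 + 12*10)² = (22 + 120)² = 142² = 20164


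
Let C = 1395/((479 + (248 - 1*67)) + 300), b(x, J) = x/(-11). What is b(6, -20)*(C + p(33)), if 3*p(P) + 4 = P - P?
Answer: -23/352 ≈ -0.065341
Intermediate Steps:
p(P) = -4/3 (p(P) = -4/3 + (P - P)/3 = -4/3 + (1/3)*0 = -4/3 + 0 = -4/3)
b(x, J) = -x/11 (b(x, J) = x*(-1/11) = -x/11)
C = 93/64 (C = 1395/((479 + (248 - 67)) + 300) = 1395/((479 + 181) + 300) = 1395/(660 + 300) = 1395/960 = 1395*(1/960) = 93/64 ≈ 1.4531)
b(6, -20)*(C + p(33)) = (-1/11*6)*(93/64 - 4/3) = -6/11*23/192 = -23/352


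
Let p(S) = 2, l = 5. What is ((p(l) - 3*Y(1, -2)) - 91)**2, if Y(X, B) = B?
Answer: 6889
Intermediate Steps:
((p(l) - 3*Y(1, -2)) - 91)**2 = ((2 - 3*(-2)) - 91)**2 = ((2 + 6) - 91)**2 = (8 - 91)**2 = (-83)**2 = 6889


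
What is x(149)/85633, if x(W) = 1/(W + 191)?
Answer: 1/29115220 ≈ 3.4346e-8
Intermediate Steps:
x(W) = 1/(191 + W)
x(149)/85633 = 1/((191 + 149)*85633) = (1/85633)/340 = (1/340)*(1/85633) = 1/29115220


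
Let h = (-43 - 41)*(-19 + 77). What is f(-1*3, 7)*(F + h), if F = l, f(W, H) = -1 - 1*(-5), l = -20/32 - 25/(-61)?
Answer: -2377641/122 ≈ -19489.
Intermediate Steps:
h = -4872 (h = -84*58 = -4872)
l = -105/488 (l = -20*1/32 - 25*(-1/61) = -5/8 + 25/61 = -105/488 ≈ -0.21516)
f(W, H) = 4 (f(W, H) = -1 + 5 = 4)
F = -105/488 ≈ -0.21516
f(-1*3, 7)*(F + h) = 4*(-105/488 - 4872) = 4*(-2377641/488) = -2377641/122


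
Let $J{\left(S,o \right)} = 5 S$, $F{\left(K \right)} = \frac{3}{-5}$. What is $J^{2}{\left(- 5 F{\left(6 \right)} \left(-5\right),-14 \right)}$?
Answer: $5625$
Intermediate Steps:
$F{\left(K \right)} = - \frac{3}{5}$ ($F{\left(K \right)} = 3 \left(- \frac{1}{5}\right) = - \frac{3}{5}$)
$J^{2}{\left(- 5 F{\left(6 \right)} \left(-5\right),-14 \right)} = \left(5 \left(-5\right) \left(- \frac{3}{5}\right) \left(-5\right)\right)^{2} = \left(5 \cdot 3 \left(-5\right)\right)^{2} = \left(5 \left(-15\right)\right)^{2} = \left(-75\right)^{2} = 5625$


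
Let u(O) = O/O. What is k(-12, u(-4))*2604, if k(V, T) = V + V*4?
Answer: -156240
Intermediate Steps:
u(O) = 1
k(V, T) = 5*V (k(V, T) = V + 4*V = 5*V)
k(-12, u(-4))*2604 = (5*(-12))*2604 = -60*2604 = -156240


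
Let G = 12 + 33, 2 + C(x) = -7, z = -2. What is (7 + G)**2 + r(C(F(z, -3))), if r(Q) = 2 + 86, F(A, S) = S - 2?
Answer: 2792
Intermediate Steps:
F(A, S) = -2 + S
C(x) = -9 (C(x) = -2 - 7 = -9)
r(Q) = 88
G = 45
(7 + G)**2 + r(C(F(z, -3))) = (7 + 45)**2 + 88 = 52**2 + 88 = 2704 + 88 = 2792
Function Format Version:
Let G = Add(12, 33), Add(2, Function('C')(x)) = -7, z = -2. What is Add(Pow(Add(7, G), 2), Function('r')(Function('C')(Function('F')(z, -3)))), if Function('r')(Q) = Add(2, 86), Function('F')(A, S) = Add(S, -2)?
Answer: 2792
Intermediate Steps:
Function('F')(A, S) = Add(-2, S)
Function('C')(x) = -9 (Function('C')(x) = Add(-2, -7) = -9)
Function('r')(Q) = 88
G = 45
Add(Pow(Add(7, G), 2), Function('r')(Function('C')(Function('F')(z, -3)))) = Add(Pow(Add(7, 45), 2), 88) = Add(Pow(52, 2), 88) = Add(2704, 88) = 2792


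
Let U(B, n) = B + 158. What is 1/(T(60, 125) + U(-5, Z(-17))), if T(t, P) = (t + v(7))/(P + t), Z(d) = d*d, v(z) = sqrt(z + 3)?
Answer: 1049505/160914643 - 37*sqrt(10)/160914643 ≈ 0.0065214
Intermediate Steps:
v(z) = sqrt(3 + z)
Z(d) = d**2
U(B, n) = 158 + B
T(t, P) = (t + sqrt(10))/(P + t) (T(t, P) = (t + sqrt(3 + 7))/(P + t) = (t + sqrt(10))/(P + t))
1/(T(60, 125) + U(-5, Z(-17))) = 1/((60 + sqrt(10))/(125 + 60) + (158 - 5)) = 1/((60 + sqrt(10))/185 + 153) = 1/((12/37 + sqrt(10)/185) + 153) = 1/(5673/37 + sqrt(10)/185)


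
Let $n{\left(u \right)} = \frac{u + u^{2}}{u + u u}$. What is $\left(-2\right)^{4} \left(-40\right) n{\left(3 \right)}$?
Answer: $-640$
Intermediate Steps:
$n{\left(u \right)} = 1$ ($n{\left(u \right)} = \frac{u + u^{2}}{u + u^{2}} = 1$)
$\left(-2\right)^{4} \left(-40\right) n{\left(3 \right)} = \left(-2\right)^{4} \left(-40\right) 1 = 16 \left(-40\right) 1 = \left(-640\right) 1 = -640$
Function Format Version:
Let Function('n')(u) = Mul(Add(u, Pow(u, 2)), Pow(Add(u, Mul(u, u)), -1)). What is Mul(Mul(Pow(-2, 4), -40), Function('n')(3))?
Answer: -640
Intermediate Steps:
Function('n')(u) = 1 (Function('n')(u) = Mul(Add(u, Pow(u, 2)), Pow(Add(u, Pow(u, 2)), -1)) = 1)
Mul(Mul(Pow(-2, 4), -40), Function('n')(3)) = Mul(Mul(Pow(-2, 4), -40), 1) = Mul(Mul(16, -40), 1) = Mul(-640, 1) = -640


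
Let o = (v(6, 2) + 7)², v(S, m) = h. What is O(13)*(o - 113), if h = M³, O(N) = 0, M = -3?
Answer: 0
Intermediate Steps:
h = -27 (h = (-3)³ = -27)
v(S, m) = -27
o = 400 (o = (-27 + 7)² = (-20)² = 400)
O(13)*(o - 113) = 0*(400 - 113) = 0*287 = 0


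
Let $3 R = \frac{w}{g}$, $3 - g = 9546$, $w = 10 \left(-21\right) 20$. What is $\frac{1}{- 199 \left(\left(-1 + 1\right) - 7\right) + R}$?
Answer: $\frac{9543}{13294799} \approx 0.0007178$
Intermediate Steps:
$w = -4200$ ($w = \left(-210\right) 20 = -4200$)
$g = -9543$ ($g = 3 - 9546 = -9543$)
$R = \frac{1400}{9543}$ ($R = \frac{\left(-4200\right) \frac{1}{-9543}}{3} = \frac{\left(-4200\right) \left(- \frac{1}{9543}\right)}{3} = \frac{1}{3} \cdot \frac{1400}{3181} = \frac{1400}{9543} \approx 0.1467$)
$\frac{1}{- 199 \left(\left(-1 + 1\right) - 7\right) + R} = \frac{1}{- 199 \left(\left(-1 + 1\right) - 7\right) + \frac{1400}{9543}} = \frac{1}{- 199 \left(0 - 7\right) + \frac{1400}{9543}} = \frac{1}{\left(-199\right) \left(-7\right) + \frac{1400}{9543}} = \frac{1}{1393 + \frac{1400}{9543}} = \frac{1}{\frac{13294799}{9543}} = \frac{9543}{13294799}$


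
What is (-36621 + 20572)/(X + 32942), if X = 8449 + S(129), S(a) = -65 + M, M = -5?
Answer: -16049/41321 ≈ -0.38840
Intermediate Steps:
S(a) = -70 (S(a) = -65 - 5 = -70)
X = 8379 (X = 8449 - 70 = 8379)
(-36621 + 20572)/(X + 32942) = (-36621 + 20572)/(8379 + 32942) = -16049/41321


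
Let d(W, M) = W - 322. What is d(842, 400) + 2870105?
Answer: 2870625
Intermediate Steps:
d(W, M) = -322 + W
d(842, 400) + 2870105 = (-322 + 842) + 2870105 = 520 + 2870105 = 2870625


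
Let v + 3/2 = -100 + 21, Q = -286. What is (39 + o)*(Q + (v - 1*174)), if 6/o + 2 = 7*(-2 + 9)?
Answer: -42297/2 ≈ -21149.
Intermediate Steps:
o = 6/47 (o = 6/(-2 + 7*(-2 + 9)) = 6/(-2 + 7*7) = 6/(-2 + 49) = 6/47 ≈ 0.12766)
v = -161/2 (v = -3/2 + (-100 + 21) = -3/2 - 79 = -161/2 ≈ -80.500)
(39 + o)*(Q + (v - 1*174)) = (39 + 6/47)*(-286 + (-161/2 - 1*174)) = 1839*(-286 + (-161/2 - 174))/47 = 1839*(-286 - 509/2)/47 = (1839/47)*(-1081/2) = -42297/2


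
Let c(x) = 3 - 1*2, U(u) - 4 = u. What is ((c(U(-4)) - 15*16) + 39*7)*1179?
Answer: 40086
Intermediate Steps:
U(u) = 4 + u
c(x) = 1 (c(x) = 3 - 2 = 1)
((c(U(-4)) - 15*16) + 39*7)*1179 = ((1 - 15*16) + 39*7)*1179 = ((1 - 240) + 273)*1179 = (-239 + 273)*1179 = 34*1179 = 40086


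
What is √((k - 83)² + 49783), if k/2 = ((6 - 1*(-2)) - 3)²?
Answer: 2*√12718 ≈ 225.55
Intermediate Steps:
k = 50 (k = 2*((6 - 1*(-2)) - 3)² = 2*((6 + 2) - 3)² = 2*(8 - 3)² = 2*5² = 2*25 = 50)
√((k - 83)² + 49783) = √((50 - 83)² + 49783) = √((-33)² + 49783) = √(1089 + 49783) = √50872 = 2*√12718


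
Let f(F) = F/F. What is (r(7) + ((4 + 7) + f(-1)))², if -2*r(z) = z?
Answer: 289/4 ≈ 72.250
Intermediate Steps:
r(z) = -z/2
f(F) = 1
(r(7) + ((4 + 7) + f(-1)))² = (-½*7 + ((4 + 7) + 1))² = (-7/2 + (11 + 1))² = (-7/2 + 12)² = (17/2)² = 289/4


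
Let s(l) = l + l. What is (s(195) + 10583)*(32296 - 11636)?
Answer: 226702180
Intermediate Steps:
s(l) = 2*l
(s(195) + 10583)*(32296 - 11636) = (2*195 + 10583)*(32296 - 11636) = (390 + 10583)*20660 = 10973*20660 = 226702180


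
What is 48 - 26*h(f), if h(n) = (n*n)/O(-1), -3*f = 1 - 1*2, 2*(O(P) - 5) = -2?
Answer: 851/18 ≈ 47.278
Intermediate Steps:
O(P) = 4 (O(P) = 5 + (1/2)*(-2) = 5 - 1 = 4)
f = 1/3 (f = -(1 - 1*2)/3 = -(1 - 2)/3 = -1/3*(-1) = 1/3 ≈ 0.33333)
h(n) = n**2/4 (h(n) = (n*n)/4 = n**2*(1/4) = n**2/4)
48 - 26*h(f) = 48 - 13*(1/3)**2/2 = 48 - 13/(2*9) = 48 - 26*1/36 = 48 - 13/18 = 851/18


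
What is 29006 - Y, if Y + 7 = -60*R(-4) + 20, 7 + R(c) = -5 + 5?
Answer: 28573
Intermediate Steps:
R(c) = -7 (R(c) = -7 + (-5 + 5) = -7 + 0 = -7)
Y = 433 (Y = -7 + (-60*(-7) + 20) = -7 + (420 + 20) = -7 + 440 = 433)
29006 - Y = 29006 - 1*433 = 29006 - 433 = 28573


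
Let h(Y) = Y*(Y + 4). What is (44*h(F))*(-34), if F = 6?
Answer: -89760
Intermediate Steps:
h(Y) = Y*(4 + Y)
(44*h(F))*(-34) = (44*(6*(4 + 6)))*(-34) = (44*(6*10))*(-34) = (44*60)*(-34) = 2640*(-34) = -89760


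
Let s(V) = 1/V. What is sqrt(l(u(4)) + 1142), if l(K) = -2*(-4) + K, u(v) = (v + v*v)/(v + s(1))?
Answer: sqrt(1154) ≈ 33.971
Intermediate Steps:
u(v) = (v + v**2)/(1 + v) (u(v) = (v + v*v)/(v + 1/1) = (v + v**2)/(v + 1) = (v + v**2)/(1 + v))
l(K) = 8 + K
sqrt(l(u(4)) + 1142) = sqrt((8 + 4) + 1142) = sqrt(12 + 1142) = sqrt(1154)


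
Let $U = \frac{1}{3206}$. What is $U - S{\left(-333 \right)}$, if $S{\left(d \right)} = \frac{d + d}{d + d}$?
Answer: $- \frac{3205}{3206} \approx -0.99969$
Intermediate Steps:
$U = \frac{1}{3206} \approx 0.00031192$
$S{\left(d \right)} = 1$ ($S{\left(d \right)} = \frac{2 d}{2 d} = 2 d \frac{1}{2 d} = 1$)
$U - S{\left(-333 \right)} = \frac{1}{3206} - 1 = - \frac{3205}{3206}$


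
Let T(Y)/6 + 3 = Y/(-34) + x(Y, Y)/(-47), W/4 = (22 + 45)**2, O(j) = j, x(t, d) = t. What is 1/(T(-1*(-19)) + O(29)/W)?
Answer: -14346844/341122873 ≈ -0.042058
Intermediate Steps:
W = 17956 (W = 4*(22 + 45)**2 = 4*67**2 = 4*4489 = 17956)
T(Y) = -18 - 243*Y/799 (T(Y) = -18 + 6*(Y/(-34) + Y/(-47)) = -18 + 6*(Y*(-1/34) + Y*(-1/47)) = -18 + 6*(-Y/34 - Y/47) = -18 + 6*(-81*Y/1598) = -18 - 243*Y/799)
1/(T(-1*(-19)) + O(29)/W) = 1/((-18 - (-243)*(-19)/799) + 29/17956) = 1/((-18 - 243/799*19) + 29*(1/17956)) = 1/((-18 - 4617/799) + 29/17956) = 1/(-18999/799 + 29/17956) = 1/(-341122873/14346844) = -14346844/341122873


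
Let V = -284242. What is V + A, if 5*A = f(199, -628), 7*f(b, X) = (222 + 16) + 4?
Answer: -9948228/35 ≈ -2.8424e+5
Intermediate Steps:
f(b, X) = 242/7 (f(b, X) = ((222 + 16) + 4)/7 = (238 + 4)/7 = (⅐)*242 = 242/7)
A = 242/35 (A = (⅕)*(242/7) = 242/35 ≈ 6.9143)
V + A = -284242 + 242/35 = -9948228/35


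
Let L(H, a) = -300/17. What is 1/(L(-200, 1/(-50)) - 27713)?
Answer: -17/471421 ≈ -3.6061e-5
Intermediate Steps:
L(H, a) = -300/17 (L(H, a) = -300*1/17 = -300/17)
1/(L(-200, 1/(-50)) - 27713) = 1/(-300/17 - 27713) = 1/(-471421/17) = -17/471421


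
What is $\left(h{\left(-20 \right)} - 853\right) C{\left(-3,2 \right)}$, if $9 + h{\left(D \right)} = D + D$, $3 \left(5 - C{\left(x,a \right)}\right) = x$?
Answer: $-5412$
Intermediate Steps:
$C{\left(x,a \right)} = 5 - \frac{x}{3}$
$h{\left(D \right)} = -9 + 2 D$ ($h{\left(D \right)} = -9 + \left(D + D\right) = -9 + 2 D$)
$\left(h{\left(-20 \right)} - 853\right) C{\left(-3,2 \right)} = \left(\left(-9 + 2 \left(-20\right)\right) - 853\right) \left(5 - -1\right) = \left(\left(-9 - 40\right) - 853\right) \left(5 + 1\right) = \left(-49 - 853\right) 6 = \left(-902\right) 6 = -5412$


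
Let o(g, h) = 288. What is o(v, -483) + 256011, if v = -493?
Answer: 256299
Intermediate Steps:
o(v, -483) + 256011 = 288 + 256011 = 256299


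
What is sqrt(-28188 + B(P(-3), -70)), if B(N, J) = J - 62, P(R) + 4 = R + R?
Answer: 4*I*sqrt(1770) ≈ 168.29*I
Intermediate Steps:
P(R) = -4 + 2*R (P(R) = -4 + (R + R) = -4 + 2*R)
B(N, J) = -62 + J
sqrt(-28188 + B(P(-3), -70)) = sqrt(-28188 + (-62 - 70)) = sqrt(-28188 - 132) = sqrt(-28320) = 4*I*sqrt(1770)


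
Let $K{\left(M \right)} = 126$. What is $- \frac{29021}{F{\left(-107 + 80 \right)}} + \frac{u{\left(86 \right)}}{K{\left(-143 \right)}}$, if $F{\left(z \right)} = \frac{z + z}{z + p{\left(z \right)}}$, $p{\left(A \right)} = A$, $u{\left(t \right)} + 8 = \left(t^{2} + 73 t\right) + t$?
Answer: $- \frac{202383}{7} \approx -28912.0$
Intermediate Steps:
$u{\left(t \right)} = -8 + t^{2} + 74 t$ ($u{\left(t \right)} = -8 + \left(\left(t^{2} + 73 t\right) + t\right) = -8 + \left(t^{2} + 74 t\right) = -8 + t^{2} + 74 t$)
$F{\left(z \right)} = 1$ ($F{\left(z \right)} = \frac{z + z}{z + z} = \frac{2 z}{2 z} = 2 z \frac{1}{2 z} = 1$)
$- \frac{29021}{F{\left(-107 + 80 \right)}} + \frac{u{\left(86 \right)}}{K{\left(-143 \right)}} = - \frac{29021}{1} + \frac{-8 + 86^{2} + 74 \cdot 86}{126} = \left(-29021\right) 1 + \left(-8 + 7396 + 6364\right) \frac{1}{126} = -29021 + 13752 \cdot \frac{1}{126} = -29021 + \frac{764}{7} = - \frac{202383}{7}$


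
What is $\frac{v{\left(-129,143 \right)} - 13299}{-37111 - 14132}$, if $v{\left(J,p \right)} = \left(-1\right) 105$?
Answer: $\frac{4468}{17081} \approx 0.26158$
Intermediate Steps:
$v{\left(J,p \right)} = -105$
$\frac{v{\left(-129,143 \right)} - 13299}{-37111 - 14132} = \frac{-105 - 13299}{-37111 - 14132} = - \frac{13404}{-51243} = \left(-13404\right) \left(- \frac{1}{51243}\right) = \frac{4468}{17081}$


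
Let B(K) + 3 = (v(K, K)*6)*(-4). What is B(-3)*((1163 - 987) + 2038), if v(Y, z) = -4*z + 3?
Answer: -803682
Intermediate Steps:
v(Y, z) = 3 - 4*z
B(K) = -75 + 96*K (B(K) = -3 + ((3 - 4*K)*6)*(-4) = -3 + (18 - 24*K)*(-4) = -3 + (-72 + 96*K) = -75 + 96*K)
B(-3)*((1163 - 987) + 2038) = (-75 + 96*(-3))*((1163 - 987) + 2038) = (-75 - 288)*(176 + 2038) = -363*2214 = -803682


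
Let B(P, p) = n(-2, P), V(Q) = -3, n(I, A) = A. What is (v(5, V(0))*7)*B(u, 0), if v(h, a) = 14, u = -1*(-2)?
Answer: 196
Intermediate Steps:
u = 2
B(P, p) = P
(v(5, V(0))*7)*B(u, 0) = (14*7)*2 = 98*2 = 196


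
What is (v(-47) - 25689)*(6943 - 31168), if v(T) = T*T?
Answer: 568803000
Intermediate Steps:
v(T) = T²
(v(-47) - 25689)*(6943 - 31168) = ((-47)² - 25689)*(6943 - 31168) = (2209 - 25689)*(-24225) = -23480*(-24225) = 568803000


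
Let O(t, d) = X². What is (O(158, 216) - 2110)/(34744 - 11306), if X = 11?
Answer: -1989/23438 ≈ -0.084862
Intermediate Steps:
O(t, d) = 121 (O(t, d) = 11² = 121)
(O(158, 216) - 2110)/(34744 - 11306) = (121 - 2110)/(34744 - 11306) = -1989/23438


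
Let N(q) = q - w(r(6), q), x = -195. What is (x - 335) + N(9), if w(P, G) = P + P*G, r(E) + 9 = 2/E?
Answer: -1303/3 ≈ -434.33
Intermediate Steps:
r(E) = -9 + 2/E
w(P, G) = P + G*P
N(q) = 26/3 + 29*q/3 (N(q) = q - (-9 + 2/6)*(1 + q) = q - (-9 + 2*(1/6))*(1 + q) = q - (-9 + 1/3)*(1 + q) = q - (-26)*(1 + q)/3 = q - (-26/3 - 26*q/3) = q + (26/3 + 26*q/3) = 26/3 + 29*q/3)
(x - 335) + N(9) = (-195 - 335) + (26/3 + (29/3)*9) = -530 + (26/3 + 87) = -530 + 287/3 = -1303/3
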